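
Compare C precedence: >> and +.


'+' is additive (level 9); '>>' is shift (level 8)
Higher level binds tighter
'+' has higher precedence than '>>'


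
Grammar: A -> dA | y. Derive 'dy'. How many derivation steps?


Derivation: A => dA => dy
Steps: 2


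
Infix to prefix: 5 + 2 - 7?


left-to-right (same/higher precedence on left): tree is (- (+ 5 2) 7)
Prefix: - + 5 2 7


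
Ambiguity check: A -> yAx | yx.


balanced y^n…x^n: each string has a unique parse
Unambiguous


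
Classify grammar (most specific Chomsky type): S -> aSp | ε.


Single nonterminal LHS, but a^n p^n is not regular
Classification: Type 2 (Context-Free)


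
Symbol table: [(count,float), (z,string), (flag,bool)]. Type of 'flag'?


Lookup 'flag' → type bool


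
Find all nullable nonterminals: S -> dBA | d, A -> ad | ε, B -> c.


A nonterminal is nullable iff some alternative derives ε (directly, or every symbol in it is nullable)
Nullable: {A}


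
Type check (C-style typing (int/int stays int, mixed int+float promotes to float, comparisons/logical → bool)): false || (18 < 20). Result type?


Operand types: bool || bool
Rule: logical operators take bool operands and yield bool
Result type: bool


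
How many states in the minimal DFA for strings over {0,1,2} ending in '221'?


Track the longest suffix of input matching a prefix of '221': 4 classes (prefixes of length 0..3)
Minimal DFA: 4 states


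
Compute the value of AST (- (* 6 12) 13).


Evaluate inner: (* 6 12) = 72
Evaluate root: (- 72 13) = 59
Result: 59


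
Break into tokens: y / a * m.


Scan left to right, longest-match per lexeme
Tokens: ID(y), OP(/), ID(a), OP(*), ID(m)


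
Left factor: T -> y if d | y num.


Common prefix: 'y'
Factored: T -> y T', T' -> if d | num


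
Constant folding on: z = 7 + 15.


7 + 15 = 22 at compile time
Optimized: z = 22


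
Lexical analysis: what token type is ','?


Pattern: delimiter/punctuation
Type: PUNCTUATION


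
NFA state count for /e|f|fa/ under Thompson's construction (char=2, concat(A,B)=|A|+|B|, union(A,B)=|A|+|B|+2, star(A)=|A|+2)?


Syntax tree has 4 char leaf(s), 2 union(s), 0 star(s)
chars contribute 4×2 = 8; each union adds +2; each star adds +2
Total: 8 + 4 + 0 = 12 states


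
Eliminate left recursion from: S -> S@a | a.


Left-recursive alternatives: S@a; non-recursive: a
Introduce S': S -> aS', S' -> @aS' | ε


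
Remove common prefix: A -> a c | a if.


Common prefix: 'a'
Factored: A -> a A', A' -> c | if


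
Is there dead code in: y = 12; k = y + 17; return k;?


y is read by k's definition; k is returned
No dead code


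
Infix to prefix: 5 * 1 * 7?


left-to-right (same/higher precedence on left): tree is (* (* 5 1) 7)
Prefix: * * 5 1 7


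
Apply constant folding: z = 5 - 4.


5 - 4 = 1 at compile time
Optimized: z = 1


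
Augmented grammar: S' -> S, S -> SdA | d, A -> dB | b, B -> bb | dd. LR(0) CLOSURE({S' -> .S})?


Start: S' -> .S
For each item with dot before a nonterminal B, add B -> .γ for every B-production
Closure: [S' -> .S, S -> .SdA, S -> .d]


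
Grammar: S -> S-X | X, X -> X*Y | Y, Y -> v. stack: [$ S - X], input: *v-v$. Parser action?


'*' can extend X; shift to build X -> X*Y
Action: shift


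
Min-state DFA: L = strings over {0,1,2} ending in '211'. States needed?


Track the longest suffix of input matching a prefix of '211': 4 classes (prefixes of length 0..3)
Minimal DFA: 4 states


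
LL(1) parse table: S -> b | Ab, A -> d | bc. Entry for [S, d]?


For [S, d]: 'd' ∈ FIRST(Ab)
Entry: S -> Ab


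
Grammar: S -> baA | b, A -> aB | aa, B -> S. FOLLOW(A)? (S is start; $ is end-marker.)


$ ∈ FOLLOW(S). For each A -> αBβ: add FIRST(β)\{ε} to FOLLOW(B); if β nullable, add FOLLOW(A).
FOLLOW(A) = {$}


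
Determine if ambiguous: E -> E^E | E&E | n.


'n^n&n' has two parse trees (no precedence encoded between ^ and &)
Ambiguous


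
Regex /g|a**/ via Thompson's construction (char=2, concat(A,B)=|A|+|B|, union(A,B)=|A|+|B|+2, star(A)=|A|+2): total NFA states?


Syntax tree has 2 char leaf(s), 1 union(s), 2 star(s)
chars contribute 2×2 = 4; each union adds +2; each star adds +2
Total: 4 + 2 + 4 = 10 states


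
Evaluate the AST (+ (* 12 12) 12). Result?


Evaluate inner: (* 12 12) = 144
Evaluate root: (+ 144 12) = 156
Result: 156


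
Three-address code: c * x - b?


Break into single-operator statements:
t1 = c * x
t2 = t1 - b


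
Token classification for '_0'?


Pattern: letter/underscore followed by alphanumerics, not a keyword
Type: IDENTIFIER


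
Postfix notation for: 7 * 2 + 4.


Left to right (same or higher precedence on left)
Postfix: 7 2 * 4 +


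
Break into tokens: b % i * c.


Scan left to right, longest-match per lexeme
Tokens: ID(b), OP(%), ID(i), OP(*), ID(c)


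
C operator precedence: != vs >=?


'>=' is relational (level 7); '!=' is equality (level 6)
Higher level binds tighter
'>=' has higher precedence than '!='


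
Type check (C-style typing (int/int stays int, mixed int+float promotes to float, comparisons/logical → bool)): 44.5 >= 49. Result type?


Operand types: float >= int
Rule: comparison yields bool
Result type: bool


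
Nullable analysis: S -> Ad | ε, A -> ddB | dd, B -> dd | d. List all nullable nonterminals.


A nonterminal is nullable iff some alternative derives ε (directly, or every symbol in it is nullable)
Nullable: {S}


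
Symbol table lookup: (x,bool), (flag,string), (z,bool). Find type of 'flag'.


Lookup 'flag' → type string


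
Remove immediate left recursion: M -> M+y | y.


Left-recursive alternatives: M+y; non-recursive: y
Introduce M': M -> yM', M' -> +yM' | ε


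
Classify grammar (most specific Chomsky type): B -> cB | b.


Right-linear: every RHS is a terminal or a terminal followed by one nonterminal
Classification: Type 3 (Regular)


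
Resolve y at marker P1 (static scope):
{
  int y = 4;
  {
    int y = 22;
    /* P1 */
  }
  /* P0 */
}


y declared in the same block as P1
y = 22


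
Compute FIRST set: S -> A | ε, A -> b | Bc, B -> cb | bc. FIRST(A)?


Per alternative of A: FIRST(b) = {b}; FIRST(Bc) = {b, c}
FIRST(A) = {b, c}


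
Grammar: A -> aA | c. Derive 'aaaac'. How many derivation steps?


Derivation: A => aA => aaA => aaaA => aaaaA => aaaac
Steps: 5


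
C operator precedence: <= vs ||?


'<=' is relational (level 7); '||' is logical OR (level 1)
Higher level binds tighter
'<=' has higher precedence than '||'


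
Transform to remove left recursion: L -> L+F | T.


Left-recursive alternatives: L+F; non-recursive: T
Introduce L': L -> TL', L' -> +FL' | ε


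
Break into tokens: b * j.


Scan left to right, longest-match per lexeme
Tokens: ID(b), OP(*), ID(j)


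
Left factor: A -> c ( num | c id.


Common prefix: 'c'
Factored: A -> c A', A' -> ( num | id


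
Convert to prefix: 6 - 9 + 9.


left-to-right (same/higher precedence on left): tree is (+ (- 6 9) 9)
Prefix: + - 6 9 9


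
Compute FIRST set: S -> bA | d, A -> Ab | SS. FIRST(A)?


Per alternative of A: FIRST(Ab) = {b, d}; FIRST(SS) = {b, d}
FIRST(A) = {b, d}


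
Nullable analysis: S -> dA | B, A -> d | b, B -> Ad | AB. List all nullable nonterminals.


A nonterminal is nullable iff some alternative derives ε (directly, or every symbol in it is nullable)
Nullable: {}


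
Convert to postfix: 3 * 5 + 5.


Left to right (same or higher precedence on left)
Postfix: 3 5 * 5 +


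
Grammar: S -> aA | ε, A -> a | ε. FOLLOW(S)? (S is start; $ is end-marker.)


$ ∈ FOLLOW(S). For each A -> αBβ: add FIRST(β)\{ε} to FOLLOW(B); if β nullable, add FOLLOW(A).
FOLLOW(S) = {$}


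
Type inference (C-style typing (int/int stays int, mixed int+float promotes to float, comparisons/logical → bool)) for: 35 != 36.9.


Operand types: int != float
Rule: comparison yields bool
Result type: bool


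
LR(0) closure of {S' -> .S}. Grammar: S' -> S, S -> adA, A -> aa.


Start: S' -> .S
For each item with dot before a nonterminal B, add B -> .γ for every B-production
Closure: [S' -> .S, S -> .adA]


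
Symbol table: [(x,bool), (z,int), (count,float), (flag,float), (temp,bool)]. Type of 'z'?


Lookup 'z' → type int


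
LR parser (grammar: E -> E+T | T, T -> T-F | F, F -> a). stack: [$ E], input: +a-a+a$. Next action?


shift '+' to continue E -> E+T
Action: shift


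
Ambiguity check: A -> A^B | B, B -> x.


precedence layered via separate nonterminal B: deterministic
Unambiguous


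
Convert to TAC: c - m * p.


Break into single-operator statements:
t1 = m * p
t2 = c - t1


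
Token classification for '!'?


Pattern: operator symbol
Type: OPERATOR


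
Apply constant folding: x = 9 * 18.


9 * 18 = 162 at compile time
Optimized: x = 162


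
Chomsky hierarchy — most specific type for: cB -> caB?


LHS has context (more than one symbol) and |LHS| ≤ |RHS|
Classification: Type 1 (Context-Sensitive)


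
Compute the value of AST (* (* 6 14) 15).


Evaluate inner: (* 6 14) = 84
Evaluate root: (* 84 15) = 1260
Result: 1260


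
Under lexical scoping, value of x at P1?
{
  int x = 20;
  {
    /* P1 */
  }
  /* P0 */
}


P1's block does not declare x; resolves to the enclosing declaration at depth 0
x = 20


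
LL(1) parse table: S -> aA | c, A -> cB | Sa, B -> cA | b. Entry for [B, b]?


For [B, b]: 'b' ∈ FIRST(b)
Entry: B -> b


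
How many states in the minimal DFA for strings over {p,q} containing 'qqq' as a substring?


KMP-style automaton: 3 progress states + 1 absorbing accept = 4
Minimal DFA: 4 states


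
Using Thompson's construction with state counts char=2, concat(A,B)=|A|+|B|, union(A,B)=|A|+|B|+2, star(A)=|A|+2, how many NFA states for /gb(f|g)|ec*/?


Syntax tree has 6 char leaf(s), 2 union(s), 1 star(s)
chars contribute 6×2 = 12; each union adds +2; each star adds +2
Total: 12 + 4 + 2 = 18 states


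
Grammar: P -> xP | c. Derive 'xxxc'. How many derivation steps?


Derivation: P => xP => xxP => xxxP => xxxc
Steps: 4


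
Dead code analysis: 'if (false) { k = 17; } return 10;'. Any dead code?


condition is constant false, so the whole block is unreachable
Dead: 'if (false) { k = 17; }'


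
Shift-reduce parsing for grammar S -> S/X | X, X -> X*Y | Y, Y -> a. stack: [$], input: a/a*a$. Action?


no handle on stack; shift 'a'
Action: shift


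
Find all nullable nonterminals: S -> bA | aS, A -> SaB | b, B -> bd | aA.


A nonterminal is nullable iff some alternative derives ε (directly, or every symbol in it is nullable)
Nullable: {}


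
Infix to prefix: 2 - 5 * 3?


'*' binds tighter: tree is (- 2 (* 5 3))
Prefix: - 2 * 5 3


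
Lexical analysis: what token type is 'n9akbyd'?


Pattern: letter/underscore followed by alphanumerics, not a keyword
Type: IDENTIFIER


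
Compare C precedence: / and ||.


'/' is multiplicative (level 10); '||' is logical OR (level 1)
Higher level binds tighter
'/' has higher precedence than '||'


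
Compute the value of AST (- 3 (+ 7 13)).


Evaluate inner: (+ 7 13) = 20
Evaluate root: (- 3 20) = -17
Result: -17


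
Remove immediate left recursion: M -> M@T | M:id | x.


Left-recursive alternatives: M@T, M:id; non-recursive: x
Introduce M': M -> xM', M' -> @TM' | :idM' | ε


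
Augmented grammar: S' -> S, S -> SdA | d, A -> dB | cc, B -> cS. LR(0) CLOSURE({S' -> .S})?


Start: S' -> .S
For each item with dot before a nonterminal B, add B -> .γ for every B-production
Closure: [S' -> .S, S -> .SdA, S -> .d]


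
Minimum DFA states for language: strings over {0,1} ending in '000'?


Track the longest suffix of input matching a prefix of '000': 4 classes (prefixes of length 0..3)
Minimal DFA: 4 states


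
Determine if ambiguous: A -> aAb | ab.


balanced a^n…b^n: each string has a unique parse
Unambiguous


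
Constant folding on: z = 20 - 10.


20 - 10 = 10 at compile time
Optimized: z = 10


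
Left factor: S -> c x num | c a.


Common prefix: 'c'
Factored: S -> c S', S' -> x num | a


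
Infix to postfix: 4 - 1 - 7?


Left to right (same or higher precedence on left)
Postfix: 4 1 - 7 -


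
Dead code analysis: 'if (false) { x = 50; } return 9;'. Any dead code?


condition is constant false, so the whole block is unreachable
Dead: 'if (false) { x = 50; }'


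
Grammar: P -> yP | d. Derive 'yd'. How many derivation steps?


Derivation: P => yP => yd
Steps: 2


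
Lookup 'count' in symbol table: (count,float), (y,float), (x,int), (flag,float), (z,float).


Lookup 'count' → type float


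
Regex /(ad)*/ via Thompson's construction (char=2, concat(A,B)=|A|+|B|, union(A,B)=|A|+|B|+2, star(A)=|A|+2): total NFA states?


Syntax tree has 2 char leaf(s), 0 union(s), 1 star(s)
chars contribute 2×2 = 4; each union adds +2; each star adds +2
Total: 4 + 0 + 2 = 6 states


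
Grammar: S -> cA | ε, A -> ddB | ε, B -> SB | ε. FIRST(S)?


Per alternative of S: FIRST(cA) = {c}; FIRST(ε) = {ε}
FIRST(S) = {c, ε}


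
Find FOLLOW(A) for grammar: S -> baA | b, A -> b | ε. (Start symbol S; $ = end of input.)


$ ∈ FOLLOW(S). For each A -> αBβ: add FIRST(β)\{ε} to FOLLOW(B); if β nullable, add FOLLOW(A).
FOLLOW(A) = {$}


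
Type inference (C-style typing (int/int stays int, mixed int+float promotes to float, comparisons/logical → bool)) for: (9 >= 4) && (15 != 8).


Operand types: bool && bool
Rule: logical operators take bool operands and yield bool
Result type: bool


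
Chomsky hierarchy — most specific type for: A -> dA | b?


Right-linear: every RHS is a terminal or a terminal followed by one nonterminal
Classification: Type 3 (Regular)


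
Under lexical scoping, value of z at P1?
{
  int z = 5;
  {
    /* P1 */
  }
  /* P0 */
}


P1's block does not declare z; resolves to the enclosing declaration at depth 0
z = 5


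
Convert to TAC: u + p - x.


Break into single-operator statements:
t1 = u + p
t2 = t1 - x


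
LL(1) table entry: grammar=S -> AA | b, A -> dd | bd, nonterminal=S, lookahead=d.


For [S, d]: 'd' ∈ FIRST(AA)
Entry: S -> AA


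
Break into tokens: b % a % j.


Scan left to right, longest-match per lexeme
Tokens: ID(b), OP(%), ID(a), OP(%), ID(j)


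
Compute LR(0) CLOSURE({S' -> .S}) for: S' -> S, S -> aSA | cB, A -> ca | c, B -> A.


Start: S' -> .S
For each item with dot before a nonterminal B, add B -> .γ for every B-production
Closure: [S' -> .S, S -> .aSA, S -> .cB]


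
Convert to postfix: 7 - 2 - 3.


Left to right (same or higher precedence on left)
Postfix: 7 2 - 3 -


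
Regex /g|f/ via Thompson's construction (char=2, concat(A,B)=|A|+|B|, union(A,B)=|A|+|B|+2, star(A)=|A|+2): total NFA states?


Syntax tree has 2 char leaf(s), 1 union(s), 0 star(s)
chars contribute 2×2 = 4; each union adds +2; each star adds +2
Total: 4 + 2 + 0 = 6 states


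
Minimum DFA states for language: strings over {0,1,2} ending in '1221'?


Track the longest suffix of input matching a prefix of '1221': 5 classes (prefixes of length 0..4)
Minimal DFA: 5 states


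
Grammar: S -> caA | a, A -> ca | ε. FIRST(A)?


Per alternative of A: FIRST(ca) = {c}; FIRST(ε) = {ε}
FIRST(A) = {c, ε}


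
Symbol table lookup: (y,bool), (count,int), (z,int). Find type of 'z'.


Lookup 'z' → type int


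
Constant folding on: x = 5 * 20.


5 * 20 = 100 at compile time
Optimized: x = 100


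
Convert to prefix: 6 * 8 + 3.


left-to-right (same/higher precedence on left): tree is (+ (* 6 8) 3)
Prefix: + * 6 8 3


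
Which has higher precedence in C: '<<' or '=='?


'<<' is shift (level 8); '==' is equality (level 6)
Higher level binds tighter
'<<' has higher precedence than '=='


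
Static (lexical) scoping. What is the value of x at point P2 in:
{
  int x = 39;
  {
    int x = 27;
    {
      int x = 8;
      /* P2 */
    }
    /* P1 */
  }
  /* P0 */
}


x declared in the same block as P2
x = 8


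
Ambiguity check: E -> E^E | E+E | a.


'a^a+a' has two parse trees (no precedence encoded between ^ and +)
Ambiguous


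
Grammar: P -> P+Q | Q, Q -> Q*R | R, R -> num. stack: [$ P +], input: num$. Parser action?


no handle ('P+' is not any RHS); shift 'num'
Action: shift


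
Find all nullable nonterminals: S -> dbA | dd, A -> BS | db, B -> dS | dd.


A nonterminal is nullable iff some alternative derives ε (directly, or every symbol in it is nullable)
Nullable: {}


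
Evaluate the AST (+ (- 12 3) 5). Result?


Evaluate inner: (- 12 3) = 9
Evaluate root: (+ 9 5) = 14
Result: 14


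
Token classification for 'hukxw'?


Pattern: letter/underscore followed by alphanumerics, not a keyword
Type: IDENTIFIER


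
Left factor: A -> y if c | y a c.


Common prefix: 'y'
Factored: A -> y A', A' -> if c | a c


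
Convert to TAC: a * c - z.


Break into single-operator statements:
t1 = a * c
t2 = t1 - z


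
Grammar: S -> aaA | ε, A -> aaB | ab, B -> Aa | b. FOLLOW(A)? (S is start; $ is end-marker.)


$ ∈ FOLLOW(S). For each A -> αBβ: add FIRST(β)\{ε} to FOLLOW(B); if β nullable, add FOLLOW(A).
FOLLOW(A) = {$, a}


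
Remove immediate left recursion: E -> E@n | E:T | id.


Left-recursive alternatives: E@n, E:T; non-recursive: id
Introduce E': E -> idE', E' -> @nE' | :TE' | ε


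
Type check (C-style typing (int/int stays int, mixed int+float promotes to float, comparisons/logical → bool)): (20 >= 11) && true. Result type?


Operand types: bool && bool
Rule: logical operators take bool operands and yield bool
Result type: bool


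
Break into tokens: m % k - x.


Scan left to right, longest-match per lexeme
Tokens: ID(m), OP(%), ID(k), OP(-), ID(x)


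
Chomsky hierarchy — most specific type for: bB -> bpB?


LHS has context (more than one symbol) and |LHS| ≤ |RHS|
Classification: Type 1 (Context-Sensitive)


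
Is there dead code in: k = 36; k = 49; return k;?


first assignment to k is overwritten before any read
Dead: 'k = 36'


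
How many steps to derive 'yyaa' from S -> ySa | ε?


Derivation: S => ySa => yySaa => yyaa
Steps: 3


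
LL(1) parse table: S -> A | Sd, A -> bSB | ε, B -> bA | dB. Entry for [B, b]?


For [B, b]: 'b' ∈ FIRST(bA)
Entry: B -> bA


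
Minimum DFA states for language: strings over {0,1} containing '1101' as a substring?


KMP-style automaton: 4 progress states + 1 absorbing accept = 5
Minimal DFA: 5 states


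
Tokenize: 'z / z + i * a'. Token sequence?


Scan left to right, longest-match per lexeme
Tokens: ID(z), OP(/), ID(z), OP(+), ID(i), OP(*), ID(a)


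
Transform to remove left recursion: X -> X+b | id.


Left-recursive alternatives: X+b; non-recursive: id
Introduce X': X -> idX', X' -> +bX' | ε


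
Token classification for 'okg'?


Pattern: letter/underscore followed by alphanumerics, not a keyword
Type: IDENTIFIER


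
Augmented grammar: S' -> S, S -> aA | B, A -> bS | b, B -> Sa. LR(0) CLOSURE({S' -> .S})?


Start: S' -> .S
For each item with dot before a nonterminal B, add B -> .γ for every B-production
Closure: [S' -> .S, S -> .aA, S -> .B, B -> .Sa]


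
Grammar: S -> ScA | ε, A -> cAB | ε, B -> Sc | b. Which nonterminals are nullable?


A nonterminal is nullable iff some alternative derives ε (directly, or every symbol in it is nullable)
Nullable: {A, S}


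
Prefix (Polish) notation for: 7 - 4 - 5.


left-to-right (same/higher precedence on left): tree is (- (- 7 4) 5)
Prefix: - - 7 4 5


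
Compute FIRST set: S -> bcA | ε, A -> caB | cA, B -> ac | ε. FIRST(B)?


Per alternative of B: FIRST(ac) = {a}; FIRST(ε) = {ε}
FIRST(B) = {a, ε}


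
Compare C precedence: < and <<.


'<<' is shift (level 8); '<' is relational (level 7)
Higher level binds tighter
'<<' has higher precedence than '<'


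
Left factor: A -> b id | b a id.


Common prefix: 'b'
Factored: A -> b A', A' -> id | a id


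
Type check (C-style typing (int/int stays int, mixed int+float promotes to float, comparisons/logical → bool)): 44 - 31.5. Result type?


Operand types: int - float
Rule: mixed int/float promotes to float; int/int stays int
Result type: float


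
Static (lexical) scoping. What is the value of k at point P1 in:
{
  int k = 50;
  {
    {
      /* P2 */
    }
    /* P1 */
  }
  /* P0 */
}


P1's block does not declare k; resolves to the enclosing declaration at depth 0
k = 50


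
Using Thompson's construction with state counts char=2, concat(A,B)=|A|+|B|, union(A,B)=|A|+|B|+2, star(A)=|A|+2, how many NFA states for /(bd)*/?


Syntax tree has 2 char leaf(s), 0 union(s), 1 star(s)
chars contribute 2×2 = 4; each union adds +2; each star adds +2
Total: 4 + 0 + 2 = 6 states


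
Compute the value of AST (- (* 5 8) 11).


Evaluate inner: (* 5 8) = 40
Evaluate root: (- 40 11) = 29
Result: 29


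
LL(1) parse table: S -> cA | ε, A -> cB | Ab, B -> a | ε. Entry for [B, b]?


For [B, b]: ε is nullable and 'b' ∈ FOLLOW(B)
Entry: B -> ε


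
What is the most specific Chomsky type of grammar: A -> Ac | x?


Left-linear: every RHS is a terminal or one nonterminal followed by a terminal
Classification: Type 3 (Regular)


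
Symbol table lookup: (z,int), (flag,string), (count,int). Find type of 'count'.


Lookup 'count' → type int


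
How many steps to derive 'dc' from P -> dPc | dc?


Derivation: P => dc
Steps: 1


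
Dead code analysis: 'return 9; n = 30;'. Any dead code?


statement follows a return and is unreachable
Dead: 'n = 30'


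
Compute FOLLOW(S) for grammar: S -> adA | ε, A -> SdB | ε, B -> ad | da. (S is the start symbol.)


$ ∈ FOLLOW(S). For each A -> αBβ: add FIRST(β)\{ε} to FOLLOW(B); if β nullable, add FOLLOW(A).
FOLLOW(S) = {$, d}


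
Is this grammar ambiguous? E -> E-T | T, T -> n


precedence layered via separate nonterminal T: deterministic
Unambiguous


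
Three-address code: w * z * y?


Break into single-operator statements:
t1 = w * z
t2 = t1 * y


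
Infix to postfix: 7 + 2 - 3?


Left to right (same or higher precedence on left)
Postfix: 7 2 + 3 -


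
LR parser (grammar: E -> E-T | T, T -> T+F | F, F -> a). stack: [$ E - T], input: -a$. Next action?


handle 'E-T' on top; lookahead ∈ FOLLOW(E) = {-, $}
Action: reduce (E -> E-T)


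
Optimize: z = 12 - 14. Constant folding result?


12 - 14 = -2 at compile time
Optimized: z = -2


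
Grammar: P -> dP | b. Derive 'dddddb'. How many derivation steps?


Derivation: P => dP => ddP => dddP => ddddP => dddddP => dddddb
Steps: 6


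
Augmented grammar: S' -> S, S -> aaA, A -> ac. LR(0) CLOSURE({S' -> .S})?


Start: S' -> .S
For each item with dot before a nonterminal B, add B -> .γ for every B-production
Closure: [S' -> .S, S -> .aaA]


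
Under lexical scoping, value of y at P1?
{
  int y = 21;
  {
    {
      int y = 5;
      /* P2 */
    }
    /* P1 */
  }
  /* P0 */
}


P1's block does not declare y; resolves to the enclosing declaration at depth 0
y = 21


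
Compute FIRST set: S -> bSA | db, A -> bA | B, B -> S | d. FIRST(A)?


Per alternative of A: FIRST(bA) = {b}; FIRST(B) = {b, d}
FIRST(A) = {b, d}


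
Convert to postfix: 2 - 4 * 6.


* has higher precedence, evaluate 4*6 first
Postfix: 2 4 6 * -


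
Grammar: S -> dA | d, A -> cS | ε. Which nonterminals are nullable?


A nonterminal is nullable iff some alternative derives ε (directly, or every symbol in it is nullable)
Nullable: {A}


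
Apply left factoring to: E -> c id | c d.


Common prefix: 'c'
Factored: E -> c E', E' -> id | d


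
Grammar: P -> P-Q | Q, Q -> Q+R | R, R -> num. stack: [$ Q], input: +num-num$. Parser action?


shift '+' to continue Q -> Q+R
Action: shift


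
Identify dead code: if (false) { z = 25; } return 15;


condition is constant false, so the whole block is unreachable
Dead: 'if (false) { z = 25; }'


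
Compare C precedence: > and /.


'/' is multiplicative (level 10); '>' is relational (level 7)
Higher level binds tighter
'/' has higher precedence than '>'


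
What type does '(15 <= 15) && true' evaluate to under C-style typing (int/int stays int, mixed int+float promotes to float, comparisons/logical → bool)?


Operand types: bool && bool
Rule: logical operators take bool operands and yield bool
Result type: bool


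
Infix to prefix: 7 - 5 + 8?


left-to-right (same/higher precedence on left): tree is (+ (- 7 5) 8)
Prefix: + - 7 5 8


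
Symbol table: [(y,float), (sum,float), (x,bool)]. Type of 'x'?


Lookup 'x' → type bool


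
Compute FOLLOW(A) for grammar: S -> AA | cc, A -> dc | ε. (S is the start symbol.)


$ ∈ FOLLOW(S). For each A -> αBβ: add FIRST(β)\{ε} to FOLLOW(B); if β nullable, add FOLLOW(A).
FOLLOW(A) = {$, d}


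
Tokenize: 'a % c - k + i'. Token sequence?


Scan left to right, longest-match per lexeme
Tokens: ID(a), OP(%), ID(c), OP(-), ID(k), OP(+), ID(i)


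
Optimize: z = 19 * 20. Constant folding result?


19 * 20 = 380 at compile time
Optimized: z = 380


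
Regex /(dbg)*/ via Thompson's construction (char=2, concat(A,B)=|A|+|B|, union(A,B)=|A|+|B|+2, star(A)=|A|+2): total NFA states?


Syntax tree has 3 char leaf(s), 0 union(s), 1 star(s)
chars contribute 3×2 = 6; each union adds +2; each star adds +2
Total: 6 + 0 + 2 = 8 states


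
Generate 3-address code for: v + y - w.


Break into single-operator statements:
t1 = v + y
t2 = t1 - w


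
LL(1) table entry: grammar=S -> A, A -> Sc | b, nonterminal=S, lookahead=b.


For [S, b]: 'b' ∈ FIRST(A)
Entry: S -> A


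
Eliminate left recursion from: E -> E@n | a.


Left-recursive alternatives: E@n; non-recursive: a
Introduce E': E -> aE', E' -> @nE' | ε


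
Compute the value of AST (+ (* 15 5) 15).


Evaluate inner: (* 15 5) = 75
Evaluate root: (+ 75 15) = 90
Result: 90


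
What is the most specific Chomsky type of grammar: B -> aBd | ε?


Single nonterminal LHS, but a^n d^n is not regular
Classification: Type 2 (Context-Free)


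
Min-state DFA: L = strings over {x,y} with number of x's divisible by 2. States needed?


Track (count of x) mod 2: states 0..1, accept at 0
Minimal DFA: 2 states


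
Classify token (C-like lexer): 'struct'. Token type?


Pattern: reserved word
Type: KEYWORD


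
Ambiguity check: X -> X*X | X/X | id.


'id*id/id' has two parse trees (no precedence encoded between * and /)
Ambiguous


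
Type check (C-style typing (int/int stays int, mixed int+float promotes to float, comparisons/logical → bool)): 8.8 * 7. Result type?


Operand types: float * int
Rule: mixed int/float promotes to float; int/int stays int
Result type: float


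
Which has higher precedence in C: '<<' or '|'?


'<<' is shift (level 8); '|' is bitwise OR (level 3)
Higher level binds tighter
'<<' has higher precedence than '|'


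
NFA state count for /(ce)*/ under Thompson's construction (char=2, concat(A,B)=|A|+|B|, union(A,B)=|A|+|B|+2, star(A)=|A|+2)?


Syntax tree has 2 char leaf(s), 0 union(s), 1 star(s)
chars contribute 2×2 = 4; each union adds +2; each star adds +2
Total: 4 + 0 + 2 = 6 states


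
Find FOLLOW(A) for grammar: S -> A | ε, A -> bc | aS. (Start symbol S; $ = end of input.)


$ ∈ FOLLOW(S). For each A -> αBβ: add FIRST(β)\{ε} to FOLLOW(B); if β nullable, add FOLLOW(A).
FOLLOW(A) = {$}


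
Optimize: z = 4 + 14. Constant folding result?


4 + 14 = 18 at compile time
Optimized: z = 18


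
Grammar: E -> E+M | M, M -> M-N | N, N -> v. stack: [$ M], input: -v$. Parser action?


shift '-' to continue M -> M-N
Action: shift


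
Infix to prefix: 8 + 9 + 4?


left-to-right (same/higher precedence on left): tree is (+ (+ 8 9) 4)
Prefix: + + 8 9 4


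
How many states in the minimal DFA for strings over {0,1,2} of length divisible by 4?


Track length mod 4: states 0..3, accept at 0
Minimal DFA: 4 states


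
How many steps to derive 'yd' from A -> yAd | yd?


Derivation: A => yd
Steps: 1


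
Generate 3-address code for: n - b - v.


Break into single-operator statements:
t1 = n - b
t2 = t1 - v


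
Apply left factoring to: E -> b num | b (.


Common prefix: 'b'
Factored: E -> b E', E' -> num | (


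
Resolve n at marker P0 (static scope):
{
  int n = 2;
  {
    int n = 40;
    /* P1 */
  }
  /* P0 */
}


n declared in the same block as P0
n = 2


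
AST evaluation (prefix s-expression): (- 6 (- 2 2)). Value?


Evaluate inner: (- 2 2) = 0
Evaluate root: (- 6 0) = 6
Result: 6


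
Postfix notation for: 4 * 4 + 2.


Left to right (same or higher precedence on left)
Postfix: 4 4 * 2 +


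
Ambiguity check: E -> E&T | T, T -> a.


precedence layered via separate nonterminal T: deterministic
Unambiguous


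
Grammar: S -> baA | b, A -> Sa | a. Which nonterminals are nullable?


A nonterminal is nullable iff some alternative derives ε (directly, or every symbol in it is nullable)
Nullable: {}


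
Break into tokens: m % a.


Scan left to right, longest-match per lexeme
Tokens: ID(m), OP(%), ID(a)


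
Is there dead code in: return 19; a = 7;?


statement follows a return and is unreachable
Dead: 'a = 7'


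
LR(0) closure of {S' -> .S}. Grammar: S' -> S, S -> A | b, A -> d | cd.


Start: S' -> .S
For each item with dot before a nonterminal B, add B -> .γ for every B-production
Closure: [S' -> .S, S -> .A, S -> .b, A -> .d, A -> .cd]


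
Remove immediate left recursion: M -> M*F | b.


Left-recursive alternatives: M*F; non-recursive: b
Introduce M': M -> bM', M' -> *FM' | ε


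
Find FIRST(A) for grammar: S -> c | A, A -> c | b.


Per alternative of A: FIRST(c) = {c}; FIRST(b) = {b}
FIRST(A) = {b, c}


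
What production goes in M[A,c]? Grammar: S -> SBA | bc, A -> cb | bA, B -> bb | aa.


For [A, c]: 'c' ∈ FIRST(cb)
Entry: A -> cb


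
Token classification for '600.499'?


Pattern: digits with a decimal point
Type: FLOAT_LITERAL


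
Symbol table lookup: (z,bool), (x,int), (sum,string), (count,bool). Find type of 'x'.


Lookup 'x' → type int


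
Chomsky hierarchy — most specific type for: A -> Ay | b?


Left-linear: every RHS is a terminal or one nonterminal followed by a terminal
Classification: Type 3 (Regular)


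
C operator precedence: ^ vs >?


'>' is relational (level 7); '^' is bitwise XOR (level 4)
Higher level binds tighter
'>' has higher precedence than '^'


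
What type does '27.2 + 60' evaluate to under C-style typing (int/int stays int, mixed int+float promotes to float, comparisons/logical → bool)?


Operand types: float + int
Rule: mixed int/float promotes to float; int/int stays int
Result type: float


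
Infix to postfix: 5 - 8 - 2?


Left to right (same or higher precedence on left)
Postfix: 5 8 - 2 -


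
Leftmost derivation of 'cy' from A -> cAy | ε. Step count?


Derivation: A => cAy => cy
Steps: 2


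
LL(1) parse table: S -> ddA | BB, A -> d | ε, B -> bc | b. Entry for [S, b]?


For [S, b]: 'b' ∈ FIRST(BB)
Entry: S -> BB


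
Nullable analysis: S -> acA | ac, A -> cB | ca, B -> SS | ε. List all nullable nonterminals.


A nonterminal is nullable iff some alternative derives ε (directly, or every symbol in it is nullable)
Nullable: {B}


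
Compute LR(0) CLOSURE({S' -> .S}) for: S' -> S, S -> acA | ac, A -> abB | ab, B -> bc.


Start: S' -> .S
For each item with dot before a nonterminal B, add B -> .γ for every B-production
Closure: [S' -> .S, S -> .acA, S -> .ac]


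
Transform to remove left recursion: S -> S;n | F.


Left-recursive alternatives: S;n; non-recursive: F
Introduce S': S -> FS', S' -> ;nS' | ε


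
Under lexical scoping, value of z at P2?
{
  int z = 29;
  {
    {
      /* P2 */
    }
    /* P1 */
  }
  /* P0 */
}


P2's block does not declare z; resolves to the enclosing declaration at depth 0
z = 29


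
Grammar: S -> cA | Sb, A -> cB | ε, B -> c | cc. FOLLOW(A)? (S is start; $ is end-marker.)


$ ∈ FOLLOW(S). For each A -> αBβ: add FIRST(β)\{ε} to FOLLOW(B); if β nullable, add FOLLOW(A).
FOLLOW(A) = {$, b}


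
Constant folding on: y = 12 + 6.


12 + 6 = 18 at compile time
Optimized: y = 18


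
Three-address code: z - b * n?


Break into single-operator statements:
t1 = b * n
t2 = z - t1


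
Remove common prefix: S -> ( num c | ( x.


Common prefix: '('
Factored: S -> ( S', S' -> num c | x


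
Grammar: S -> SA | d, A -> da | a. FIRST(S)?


Per alternative of S: FIRST(SA) = {d}; FIRST(d) = {d}
FIRST(S) = {d}


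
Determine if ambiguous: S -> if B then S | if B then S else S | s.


dangling else: 'if B then if B then s else s' parses two ways
Ambiguous


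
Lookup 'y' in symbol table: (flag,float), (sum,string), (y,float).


Lookup 'y' → type float


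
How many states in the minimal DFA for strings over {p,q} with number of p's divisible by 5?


Track (count of p) mod 5: states 0..4, accept at 0
Minimal DFA: 5 states


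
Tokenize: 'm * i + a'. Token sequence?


Scan left to right, longest-match per lexeme
Tokens: ID(m), OP(*), ID(i), OP(+), ID(a)


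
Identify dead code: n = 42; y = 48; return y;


n is assigned but never read
Dead: 'n = 42'


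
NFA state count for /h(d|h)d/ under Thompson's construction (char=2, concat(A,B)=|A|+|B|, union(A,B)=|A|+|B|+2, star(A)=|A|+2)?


Syntax tree has 4 char leaf(s), 1 union(s), 0 star(s)
chars contribute 4×2 = 8; each union adds +2; each star adds +2
Total: 8 + 2 + 0 = 10 states


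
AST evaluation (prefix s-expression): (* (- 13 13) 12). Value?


Evaluate inner: (- 13 13) = 0
Evaluate root: (* 0 12) = 0
Result: 0


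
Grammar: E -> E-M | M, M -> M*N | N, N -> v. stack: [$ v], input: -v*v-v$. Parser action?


'v' on top is the handle for N -> v
Action: reduce (N -> v)


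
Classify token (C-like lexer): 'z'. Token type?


Pattern: letter/underscore followed by alphanumerics, not a keyword
Type: IDENTIFIER


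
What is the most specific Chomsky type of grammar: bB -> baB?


LHS has context (more than one symbol) and |LHS| ≤ |RHS|
Classification: Type 1 (Context-Sensitive)


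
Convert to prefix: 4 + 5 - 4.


left-to-right (same/higher precedence on left): tree is (- (+ 4 5) 4)
Prefix: - + 4 5 4


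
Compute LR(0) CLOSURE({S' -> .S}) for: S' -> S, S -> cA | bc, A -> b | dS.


Start: S' -> .S
For each item with dot before a nonterminal B, add B -> .γ for every B-production
Closure: [S' -> .S, S -> .cA, S -> .bc]


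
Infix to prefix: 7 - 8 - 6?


left-to-right (same/higher precedence on left): tree is (- (- 7 8) 6)
Prefix: - - 7 8 6


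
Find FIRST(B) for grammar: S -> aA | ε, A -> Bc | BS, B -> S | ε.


Per alternative of B: FIRST(S) = {a, ε}; FIRST(ε) = {ε}
FIRST(B) = {a, ε}


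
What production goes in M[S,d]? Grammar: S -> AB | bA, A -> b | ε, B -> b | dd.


For [S, d]: 'd' ∈ FIRST(AB)
Entry: S -> AB


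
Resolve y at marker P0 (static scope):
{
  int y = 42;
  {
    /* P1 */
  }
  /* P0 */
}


y declared in the same block as P0
y = 42


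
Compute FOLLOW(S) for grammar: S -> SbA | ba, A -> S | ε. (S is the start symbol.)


$ ∈ FOLLOW(S). For each A -> αBβ: add FIRST(β)\{ε} to FOLLOW(B); if β nullable, add FOLLOW(A).
FOLLOW(S) = {$, b}


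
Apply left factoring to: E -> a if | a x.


Common prefix: 'a'
Factored: E -> a E', E' -> if | x


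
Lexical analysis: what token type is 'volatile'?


Pattern: reserved word
Type: KEYWORD


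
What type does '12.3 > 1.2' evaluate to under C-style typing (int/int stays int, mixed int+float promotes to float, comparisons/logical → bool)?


Operand types: float > float
Rule: comparison yields bool
Result type: bool


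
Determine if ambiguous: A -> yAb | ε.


balanced y^n…b^n: each string has a unique parse
Unambiguous


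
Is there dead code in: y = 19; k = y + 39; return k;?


y is read by k's definition; k is returned
No dead code


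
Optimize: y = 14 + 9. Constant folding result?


14 + 9 = 23 at compile time
Optimized: y = 23


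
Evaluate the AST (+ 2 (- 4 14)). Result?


Evaluate inner: (- 4 14) = -10
Evaluate root: (+ 2 -10) = -8
Result: -8


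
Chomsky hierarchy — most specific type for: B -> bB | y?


Right-linear: every RHS is a terminal or a terminal followed by one nonterminal
Classification: Type 3 (Regular)


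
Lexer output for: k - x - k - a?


Scan left to right, longest-match per lexeme
Tokens: ID(k), OP(-), ID(x), OP(-), ID(k), OP(-), ID(a)


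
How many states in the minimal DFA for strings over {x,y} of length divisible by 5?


Track length mod 5: states 0..4, accept at 0
Minimal DFA: 5 states


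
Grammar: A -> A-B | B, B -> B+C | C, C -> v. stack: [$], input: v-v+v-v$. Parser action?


no handle on stack; shift 'v'
Action: shift


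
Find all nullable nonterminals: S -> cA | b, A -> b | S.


A nonterminal is nullable iff some alternative derives ε (directly, or every symbol in it is nullable)
Nullable: {}


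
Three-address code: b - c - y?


Break into single-operator statements:
t1 = b - c
t2 = t1 - y


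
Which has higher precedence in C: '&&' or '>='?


'>=' is relational (level 7); '&&' is logical AND (level 2)
Higher level binds tighter
'>=' has higher precedence than '&&'


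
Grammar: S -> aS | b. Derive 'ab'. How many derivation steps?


Derivation: S => aS => ab
Steps: 2


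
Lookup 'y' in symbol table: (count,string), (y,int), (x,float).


Lookup 'y' → type int


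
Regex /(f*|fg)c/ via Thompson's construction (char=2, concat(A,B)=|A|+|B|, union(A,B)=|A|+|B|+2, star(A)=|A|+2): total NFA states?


Syntax tree has 4 char leaf(s), 1 union(s), 1 star(s)
chars contribute 4×2 = 8; each union adds +2; each star adds +2
Total: 8 + 2 + 2 = 12 states


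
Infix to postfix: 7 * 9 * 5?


Left to right (same or higher precedence on left)
Postfix: 7 9 * 5 *


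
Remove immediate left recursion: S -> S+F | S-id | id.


Left-recursive alternatives: S+F, S-id; non-recursive: id
Introduce S': S -> idS', S' -> +FS' | -idS' | ε


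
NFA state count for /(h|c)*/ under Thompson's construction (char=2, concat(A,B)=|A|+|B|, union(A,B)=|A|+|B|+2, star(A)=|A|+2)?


Syntax tree has 2 char leaf(s), 1 union(s), 1 star(s)
chars contribute 2×2 = 4; each union adds +2; each star adds +2
Total: 4 + 2 + 2 = 8 states


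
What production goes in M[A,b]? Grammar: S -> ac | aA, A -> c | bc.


For [A, b]: 'b' ∈ FIRST(bc)
Entry: A -> bc


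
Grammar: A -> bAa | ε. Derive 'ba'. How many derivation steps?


Derivation: A => bAa => ba
Steps: 2


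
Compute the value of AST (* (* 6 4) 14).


Evaluate inner: (* 6 4) = 24
Evaluate root: (* 24 14) = 336
Result: 336


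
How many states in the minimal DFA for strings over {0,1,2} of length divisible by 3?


Track length mod 3: states 0..2, accept at 0
Minimal DFA: 3 states


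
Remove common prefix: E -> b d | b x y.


Common prefix: 'b'
Factored: E -> b E', E' -> d | x y


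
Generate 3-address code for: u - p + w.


Break into single-operator statements:
t1 = u - p
t2 = t1 + w
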